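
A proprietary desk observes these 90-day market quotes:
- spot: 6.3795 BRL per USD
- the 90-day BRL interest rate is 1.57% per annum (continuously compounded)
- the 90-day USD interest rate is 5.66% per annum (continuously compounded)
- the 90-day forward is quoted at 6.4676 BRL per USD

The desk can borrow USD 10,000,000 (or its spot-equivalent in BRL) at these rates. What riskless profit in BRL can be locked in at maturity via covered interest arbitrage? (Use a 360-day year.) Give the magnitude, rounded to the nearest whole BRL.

BRL 1,551,783

T = 90/360 years.
Invest the USD and cover forward: 10,000,000 × 1.0142505851 × 6.4676 = BRL 65,597,670.84.
Convert at spot and invest in BRL: 10,000,000 × 6.3795 × 1.0039327129 = BRL 64,045,887.42.
The quoted forward overvalues USD, so borrow BRL, buy USD at spot, deposit the USD at 5.66%, and sell the proceeds forward at 6.4676.
The gap between the two covered legs is BRL 1,551,783.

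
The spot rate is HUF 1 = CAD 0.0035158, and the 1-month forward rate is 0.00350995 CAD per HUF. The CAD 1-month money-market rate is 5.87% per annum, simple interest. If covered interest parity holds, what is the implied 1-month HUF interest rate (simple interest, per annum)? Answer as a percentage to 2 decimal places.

T = 1/12 years.
CIP gives F = S · g_CAD/g_HUF, so g_CAD/g_HUF = 0.00350995/0.0035158 = 0.9983361.
CAD growth factor: 1 + 0.0587×1/12 = 1.0048917.
So the HUF growth factor = 1.0065665.
r = (1.0065665 − 1)/(1/12) = 0.078798 → 7.88%.

7.88%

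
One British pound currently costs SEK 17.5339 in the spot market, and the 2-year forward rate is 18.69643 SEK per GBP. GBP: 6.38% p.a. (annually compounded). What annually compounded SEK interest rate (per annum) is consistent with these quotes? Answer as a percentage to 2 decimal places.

T = 2 years.
By CIP, F/S equals the SEK-to-GBP growth ratio: 18.69643/17.5339 = 1.0663018.
The GBP side grows by (1 + 0.0638)^2 = 1.1316704.
That pins the SEK growth at 1.2067022.
r = 1.2067022^(1/2) − 1 = 0.098500 → 9.85%.

9.85%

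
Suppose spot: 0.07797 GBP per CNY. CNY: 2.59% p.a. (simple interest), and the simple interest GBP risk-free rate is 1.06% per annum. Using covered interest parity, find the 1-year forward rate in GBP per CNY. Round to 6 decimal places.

T = 1 year.
GBP accumulates by 1 + 0.0106×1 = 1.010600.
CNY accumulates by 1 + 0.0259×1 = 1.025900.
So F = 0.07797 × 1.010600 / 1.025900 = 0.07680718 (GBP/CNY).

0.076807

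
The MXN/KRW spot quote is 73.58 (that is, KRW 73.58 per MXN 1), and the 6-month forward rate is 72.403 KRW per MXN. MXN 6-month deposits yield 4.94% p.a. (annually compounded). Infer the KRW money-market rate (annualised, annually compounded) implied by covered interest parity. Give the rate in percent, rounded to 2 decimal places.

1.61%

T = 6/12 years.
By CIP, F/S equals the KRW-to-MXN growth ratio: 72.403/73.58 = 0.9840038.
MXN growth factor: (1 + 0.0494)^(6/12) = 1.0244023.
Hence g_KRW = 1.0080158.
r = 1.0080158^(12/6) − 1 = 0.016096 → 1.61%.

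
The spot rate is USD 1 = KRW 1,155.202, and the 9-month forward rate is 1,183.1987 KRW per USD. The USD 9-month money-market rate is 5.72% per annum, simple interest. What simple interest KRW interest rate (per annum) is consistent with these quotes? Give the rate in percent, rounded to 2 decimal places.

T = 9/12 years.
F/S = 1183.1987/1155.202 = 1.0242353 = (growth of KRW) / (growth of USD).
USD growth factor: 1 + 0.0572×9/12 = 1.042900.
That pins the KRW growth at 1.068175.
(1.068175 − 1)/T = 0.090900, i.e. 9.09%.

9.09%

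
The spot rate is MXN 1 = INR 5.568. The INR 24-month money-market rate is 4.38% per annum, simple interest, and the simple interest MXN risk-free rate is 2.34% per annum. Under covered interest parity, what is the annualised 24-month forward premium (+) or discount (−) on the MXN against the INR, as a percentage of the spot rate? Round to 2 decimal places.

T = 2 years.
F = S · g_INR/g_MXN = 5.568 × 1.087600/1.046800 = 5.785018.
Annualised premium = (F − S)/S × (1/T) = (5.785018 − 5.568)/5.568 ÷ 2 = 1.95%.

+1.95%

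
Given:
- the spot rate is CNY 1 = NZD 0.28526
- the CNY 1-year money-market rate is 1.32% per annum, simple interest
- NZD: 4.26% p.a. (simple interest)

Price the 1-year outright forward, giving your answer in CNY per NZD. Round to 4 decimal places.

T = 1 year.
Growth of 1 NZD over T: 1 + 0.0426×1 = 1.042600.
CNY accumulates by 1 + 0.0132×1 = 1.013200.
CIP: F = S · (grow NZD)/(grow CNY) = 0.28526 × 1.042600/1.013200 = 0.2935374 NZD per CNY.
Quoted the other way: 1/0.2935374 = 3.4067 CNY per NZD.

3.4067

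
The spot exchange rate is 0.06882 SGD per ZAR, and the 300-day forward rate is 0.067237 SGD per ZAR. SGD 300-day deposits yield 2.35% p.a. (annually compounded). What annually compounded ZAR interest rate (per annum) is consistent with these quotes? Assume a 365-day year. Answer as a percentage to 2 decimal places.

5.29%

T = 300/365 years.
F/S = 0.067237/0.06882 = 0.9769980 = (growth of SGD) / (growth of ZAR).
SGD growth factor: (1 + 0.0235)^(300/365) = 1.019275.
Hence g_ZAR = 1.0432724.
Annualise: 1.0432724^(365/300) − 1 = 0.052892 = 5.29%.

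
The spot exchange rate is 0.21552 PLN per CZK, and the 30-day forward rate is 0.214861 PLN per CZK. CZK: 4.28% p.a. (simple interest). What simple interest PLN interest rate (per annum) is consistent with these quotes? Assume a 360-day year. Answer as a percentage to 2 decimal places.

T = 30/360 years.
F/S = 0.214861/0.21552 = 0.9969423 = (growth of PLN) / (growth of CZK).
CZK growth factor: 1 + 0.0428×30/360 = 1.0035667.
Hence g_PLN = 1.0004981.
r = (1.0004981 − 1)/(30/360) = 0.005977 → 0.60%.

0.60%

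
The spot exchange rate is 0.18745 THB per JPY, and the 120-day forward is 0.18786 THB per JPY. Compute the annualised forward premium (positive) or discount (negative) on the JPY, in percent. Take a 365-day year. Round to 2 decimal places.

T = 120/365 years.
(F − S)/S = (0.18786 − 0.18745)/0.18745 = 0.0021872.
Per annum: 0.0021872 / (120/365) = 0.006653 = 0.67%.

+0.67%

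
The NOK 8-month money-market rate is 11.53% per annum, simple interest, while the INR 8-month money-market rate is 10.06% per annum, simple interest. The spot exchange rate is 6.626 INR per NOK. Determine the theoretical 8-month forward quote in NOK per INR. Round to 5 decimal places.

T = 8/12 years.
INR growth factor: 1 + 0.1006×8/12 = 1.0670667.
NOK accumulates by 1 + 0.1153×8/12 = 1.0768667.
Forward (INR per NOK) = 6.626 × 1.0670667 / 1.0768667 = 6.565700.
Quoted the other way: 1/6.565700 = 0.15231 NOK per INR.

0.15231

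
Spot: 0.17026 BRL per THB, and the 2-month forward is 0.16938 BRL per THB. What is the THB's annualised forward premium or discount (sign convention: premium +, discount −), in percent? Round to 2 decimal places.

T = 2/12 years.
Period premium: (0.16938 − 0.17026)/0.17026 = -0.0051686.
Per annum: -0.0051686 / (2/12) = -0.031012 = -3.10%.

-3.10%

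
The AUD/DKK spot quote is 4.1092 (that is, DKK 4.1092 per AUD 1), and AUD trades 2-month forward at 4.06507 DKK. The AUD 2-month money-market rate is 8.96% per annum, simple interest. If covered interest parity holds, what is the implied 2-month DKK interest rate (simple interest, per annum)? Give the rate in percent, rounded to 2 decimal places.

2.42%

T = 2/12 years.
By CIP, F/S equals the DKK-to-AUD growth ratio: 4.06507/4.1092 = 0.9892607.
The AUD side grows by 1 + 0.0896×2/12 = 1.0149333.
Hence g_DKK = 1.0040336.
r = (1.0040336 − 1)/(2/12) = 0.024202 → 2.42%.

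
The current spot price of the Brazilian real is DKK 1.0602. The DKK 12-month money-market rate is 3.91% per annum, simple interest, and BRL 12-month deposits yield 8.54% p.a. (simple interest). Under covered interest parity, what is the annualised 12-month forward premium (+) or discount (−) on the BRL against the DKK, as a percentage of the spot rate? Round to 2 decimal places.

T = 1 year.
No-arbitrage forward: 1.0602 × 1.039100 / 1.085400 = 1.0149750 DKK/BRL.
(F − S)/S ÷ T = (1.0149750 − 1.0602)/1.0602/1 = -0.042657 → -4.27%.

-4.27%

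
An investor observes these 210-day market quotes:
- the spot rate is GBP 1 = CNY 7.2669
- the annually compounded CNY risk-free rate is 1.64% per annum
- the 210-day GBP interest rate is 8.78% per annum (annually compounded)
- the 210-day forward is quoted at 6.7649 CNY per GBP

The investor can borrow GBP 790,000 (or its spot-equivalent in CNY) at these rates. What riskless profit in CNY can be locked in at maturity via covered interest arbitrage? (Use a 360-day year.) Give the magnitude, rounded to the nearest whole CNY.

CNY 182,408

T = 210/360 years.
Route A — deposit GBP, sell forward: 790,000 × 1.050316727 × 6.7649 = CNY 5,613,177.22.
Route B — convert at spot, deposit CNY: 790,000 × 7.2669 × 1.009534231 = CNY 5,795,585.60.
The quoted forward undervalues GBP, so borrow GBP, convert to CNY at spot, deposit the CNY at 1.64%, and buy GBP forward at 6.7649 to cover the loan.
Arbitrage profit = |5,613,177.22 − 5,795,585.60| = CNY 182,408.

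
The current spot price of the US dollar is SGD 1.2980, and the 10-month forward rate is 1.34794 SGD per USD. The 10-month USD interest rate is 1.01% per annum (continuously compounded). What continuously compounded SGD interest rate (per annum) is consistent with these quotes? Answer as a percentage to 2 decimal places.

5.54%

T = 10/12 years.
By CIP, F/S equals the SGD-to-USD growth ratio: 1.34794/1.298 = 1.0384746.
USD growth factor: e^(0.0101×10/12) = 1.0084522.
Hence g_SGD = 1.047252.
r = ln(1.047252)/(10/12) = 0.055404 → 5.54%.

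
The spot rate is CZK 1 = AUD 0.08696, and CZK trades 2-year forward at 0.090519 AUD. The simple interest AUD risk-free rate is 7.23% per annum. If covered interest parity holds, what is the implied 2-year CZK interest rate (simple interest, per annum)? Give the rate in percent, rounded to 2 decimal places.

4.98%

T = 2 years.
F/S = 0.090519/0.08696 = 1.0409269 = (growth of AUD) / (growth of CZK).
The AUD side grows by 1 + 0.0723×2 = 1.144600.
That pins the CZK growth at 1.0995969.
(1.0995969 − 1)/T = 0.049798, i.e. 4.98%.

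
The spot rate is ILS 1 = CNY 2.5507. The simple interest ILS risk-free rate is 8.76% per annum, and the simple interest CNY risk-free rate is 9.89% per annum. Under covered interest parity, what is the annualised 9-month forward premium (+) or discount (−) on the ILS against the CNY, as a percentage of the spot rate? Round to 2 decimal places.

T = 9/12 years.
No-arbitrage forward: 2.5507 × 1.074175 / 1.065700 = 2.5709845 CNY/ILS.
Annualised premium = (F − S)/S × (1/T) = (2.5709845 − 2.5507)/2.5507 ÷ (9/12) = 1.06%.

+1.06%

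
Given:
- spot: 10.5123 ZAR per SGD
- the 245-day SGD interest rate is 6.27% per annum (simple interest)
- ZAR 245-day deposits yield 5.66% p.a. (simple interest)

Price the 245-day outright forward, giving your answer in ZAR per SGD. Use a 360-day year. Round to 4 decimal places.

10.4704

T = 245/360 years.
Growth of 1 ZAR over T: 1 + 0.0566×245/360 = 1.03851944.
SGD accumulates by 1 + 0.0627×245/360 = 1.04267083.
Forward (ZAR per SGD) = 10.5123 × 1.03851944 / 1.04267083 = 10.470445.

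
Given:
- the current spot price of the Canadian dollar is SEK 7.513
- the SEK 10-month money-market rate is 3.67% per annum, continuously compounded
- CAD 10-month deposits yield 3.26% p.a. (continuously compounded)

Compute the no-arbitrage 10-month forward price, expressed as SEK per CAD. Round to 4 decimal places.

7.5387

T = 10/12 years.
SEK accumulates by e^(0.0367×10/12) = 1.0310558.
CAD growth factor: e^(0.0326×10/12) = 1.027539.
CIP: F = S · (grow SEK)/(grow CAD) = 7.513 × 1.0310558/1.027539 = 7.538714 SEK per CAD.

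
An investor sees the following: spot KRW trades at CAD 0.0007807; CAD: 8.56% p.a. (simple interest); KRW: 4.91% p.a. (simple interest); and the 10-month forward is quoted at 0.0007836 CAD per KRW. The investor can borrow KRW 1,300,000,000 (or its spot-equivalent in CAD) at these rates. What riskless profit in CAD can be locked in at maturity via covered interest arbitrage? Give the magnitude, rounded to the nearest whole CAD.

CAD 26,946

T = 10/12 years.
Invest the KRW and cover forward: 1,300,000,000 × 1.040916667 × 0.0007836 = CAD 1,060,360.99.
Convert at spot and invest in CAD: 1,300,000,000 × 0.0007807 × 1.071333333 = CAD 1,087,306.91.
The quoted forward undervalues KRW, so borrow KRW, convert to CAD at spot, deposit the CAD at 8.56%, and buy KRW forward at 0.0007836 to cover the loan.
Profit = 1,087,306.91 − 1,060,360.99 = CAD 26,946.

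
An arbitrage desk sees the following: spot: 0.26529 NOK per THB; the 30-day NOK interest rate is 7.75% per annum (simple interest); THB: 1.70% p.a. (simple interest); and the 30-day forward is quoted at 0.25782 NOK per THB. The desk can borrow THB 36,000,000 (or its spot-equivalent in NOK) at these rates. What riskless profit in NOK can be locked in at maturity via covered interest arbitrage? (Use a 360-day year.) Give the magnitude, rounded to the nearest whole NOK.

T = 30/360 years.
Invest the THB and cover forward: 36,000,000 × 1.001416667 × 0.25782 = NOK 9,294,668.82.
Convert at spot and invest in NOK: 36,000,000 × 0.26529 × 1.006458333 = NOK 9,612,119.92.
The quoted forward undervalues THB, so borrow THB, convert to NOK at spot, deposit the NOK at 7.75%, and buy THB forward at 0.25782 to cover the loan.
Profit = 9,612,119.92 − 9,294,668.82 = NOK 317,451.

NOK 317,451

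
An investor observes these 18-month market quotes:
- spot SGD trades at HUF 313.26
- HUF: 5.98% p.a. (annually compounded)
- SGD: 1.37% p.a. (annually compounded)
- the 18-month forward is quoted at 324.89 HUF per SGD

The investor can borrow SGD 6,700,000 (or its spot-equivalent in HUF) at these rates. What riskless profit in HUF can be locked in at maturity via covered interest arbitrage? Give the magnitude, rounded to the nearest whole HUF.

HUF 68,246,925

T = 18/12 years.
Invest the SGD and cover forward: 6,700,000 × 1.02062022386 × 324.89 = HUF 2,221,648,340.35.
Convert at spot and invest in HUF: 6,700,000 × 313.26 × 1.09102794061 = HUF 2,289,895,264.93.
The quoted forward undervalues SGD, so borrow SGD, convert to HUF at spot, deposit the HUF at 5.98%, and buy SGD forward at 324.89 to cover the loan.
Profit = 2,289,895,264.93 − 2,221,648,340.35 = HUF 68,246,925.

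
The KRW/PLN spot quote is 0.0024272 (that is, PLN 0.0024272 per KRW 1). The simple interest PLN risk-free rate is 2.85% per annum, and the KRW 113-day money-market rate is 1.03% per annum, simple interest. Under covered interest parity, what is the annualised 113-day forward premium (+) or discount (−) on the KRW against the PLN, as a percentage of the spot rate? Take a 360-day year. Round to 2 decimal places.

T = 113/360 years.
F = S · g_PLN/g_KRW = 0.0024272 × 1.0089458/1.0032331 = 0.0024410212.
Annualised premium = (F − S)/S × (1/T) = (0.0024410212 − 0.0024272)/0.0024272 ÷ (113/360) = 1.81%.

+1.81%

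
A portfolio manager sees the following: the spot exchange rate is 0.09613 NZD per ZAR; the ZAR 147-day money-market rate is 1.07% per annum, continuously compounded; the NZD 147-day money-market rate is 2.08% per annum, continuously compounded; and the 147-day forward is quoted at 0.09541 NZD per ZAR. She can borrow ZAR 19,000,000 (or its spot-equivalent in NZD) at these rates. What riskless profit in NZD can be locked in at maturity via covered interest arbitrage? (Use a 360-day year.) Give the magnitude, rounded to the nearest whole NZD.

T = 147/360 years.
Keep in ZAR, deliver into the forward: 19,000,000·1.004378725·0.09541 = NZD 1,820,727.71.
Swap to NZD now, deposit: 19,000,000·0.09613·1.008529504 = NZD 1,842,048.88.
The quoted forward undervalues ZAR, so borrow ZAR, convert to NZD at spot, deposit the NZD at 2.08%, and buy ZAR forward at 0.09541 to cover the loan.
The gap between the two covered legs is NZD 21,321.

NZD 21,321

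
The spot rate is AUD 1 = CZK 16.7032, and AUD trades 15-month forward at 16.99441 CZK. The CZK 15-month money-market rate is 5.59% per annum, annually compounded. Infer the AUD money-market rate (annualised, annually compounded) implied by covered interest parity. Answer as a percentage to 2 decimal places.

4.14%

T = 15/12 years.
By CIP, F/S equals the CZK-to-AUD growth ratio: 16.99441/16.7032 = 1.0174344.
CZK growth factor: (1 + 0.0559)^(15/12) = 1.0703566.
That pins the AUD growth at 1.0520153.
r = 1.0520153^(12/15) − 1 = 0.041400 → 4.14%.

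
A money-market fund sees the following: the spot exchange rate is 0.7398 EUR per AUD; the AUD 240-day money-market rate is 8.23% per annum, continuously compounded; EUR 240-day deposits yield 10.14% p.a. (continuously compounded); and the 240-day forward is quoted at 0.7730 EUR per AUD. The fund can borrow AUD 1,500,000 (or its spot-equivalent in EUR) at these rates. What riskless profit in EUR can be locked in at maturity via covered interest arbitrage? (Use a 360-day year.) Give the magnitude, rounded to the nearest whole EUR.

EUR 37,586

T = 240/360 years.
Invest the AUD and cover forward: 1,500,000 × 1.056399752 × 0.7730 = EUR 1,224,895.51.
Convert at spot and invest in EUR: 1,500,000 × 0.7398 × 1.069937248 = EUR 1,187,309.36.
The quoted forward overvalues AUD, so borrow EUR, buy AUD at spot, deposit the AUD at 8.23%, and sell the proceeds forward at 0.7730.
Profit = 1,224,895.51 − 1,187,309.36 = EUR 37,586.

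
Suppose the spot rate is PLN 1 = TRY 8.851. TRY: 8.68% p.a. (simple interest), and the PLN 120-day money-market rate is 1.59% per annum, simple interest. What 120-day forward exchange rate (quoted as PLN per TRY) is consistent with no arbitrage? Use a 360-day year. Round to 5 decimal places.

0.11039

T = 120/360 years.
TRY accumulates by 1 + 0.0868×120/360 = 1.0289333.
Growth of 1 PLN over T: 1 + 0.0159×120/360 = 1.005300.
So F = 8.851 × 1.0289333 / 1.005300 = 9.059076 (TRY/PLN).
Invert for PLN per TRY: 1 / 9.059076 = 0.11039.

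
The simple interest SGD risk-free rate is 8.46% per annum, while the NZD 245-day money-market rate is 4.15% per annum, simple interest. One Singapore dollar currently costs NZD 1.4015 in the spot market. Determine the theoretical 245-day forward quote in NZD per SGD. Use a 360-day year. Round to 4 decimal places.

1.3626

T = 245/360 years.
Growth of 1 NZD over T: 1 + 0.0415×245/360 = 1.0282431.
Growth of 1 SGD over T: 1 + 0.0846×245/360 = 1.057575.
Forward (NZD per SGD) = 1.4015 × 1.0282431 / 1.057575 = 1.362629.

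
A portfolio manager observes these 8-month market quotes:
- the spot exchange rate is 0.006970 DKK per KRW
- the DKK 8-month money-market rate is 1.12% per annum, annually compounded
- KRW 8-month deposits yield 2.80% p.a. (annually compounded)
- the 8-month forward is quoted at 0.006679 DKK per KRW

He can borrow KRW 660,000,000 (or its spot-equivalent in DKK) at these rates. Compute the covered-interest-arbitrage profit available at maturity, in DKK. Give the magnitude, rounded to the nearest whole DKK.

DKK 144,438

T = 8/12 years.
Invest the KRW and cover forward: 660,000,000 × 1.018580622 × 0.006679 = DKK 4,490,045.98.
Convert at spot and invest in DKK: 660,000,000 × 0.006970 × 1.007452798 = DKK 4,634,484.36.
The quoted forward undervalues KRW, so borrow KRW, convert to DKK at spot, deposit the DKK at 1.12%, and buy KRW forward at 0.006679 to cover the loan.
Profit = 4,634,484.36 − 4,490,045.98 = DKK 144,438.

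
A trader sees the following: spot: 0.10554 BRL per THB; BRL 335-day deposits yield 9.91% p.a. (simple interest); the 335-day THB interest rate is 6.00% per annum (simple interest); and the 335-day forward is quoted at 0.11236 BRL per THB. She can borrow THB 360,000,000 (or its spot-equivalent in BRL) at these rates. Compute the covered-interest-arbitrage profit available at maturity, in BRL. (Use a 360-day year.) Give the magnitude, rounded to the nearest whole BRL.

BRL 1,209,866

T = 335/360 years.
Keep in THB, deliver into the forward: 360,000,000·1.0558333333·0.11236 = BRL 42,708,036.00.
Swap to BRL now, deposit: 360,000,000·0.10554·1.0922180556 = BRL 41,498,169.69.
The quoted forward overvalues THB, so borrow BRL, buy THB at spot, deposit the THB at 6.00%, and sell the proceeds forward at 0.11236.
Profit = 42,708,036.00 − 41,498,169.69 = BRL 1,209,866.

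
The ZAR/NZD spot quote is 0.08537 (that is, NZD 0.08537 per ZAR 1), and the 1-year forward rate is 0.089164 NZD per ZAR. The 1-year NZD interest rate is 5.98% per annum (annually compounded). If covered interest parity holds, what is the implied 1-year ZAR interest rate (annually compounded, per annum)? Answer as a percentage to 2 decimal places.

T = 1 year.
CIP gives F = S · g_NZD/g_ZAR, so g_NZD/g_ZAR = 0.089164/0.08537 = 1.0444418.
NZD growth factor: (1 + 0.0598)^1 = 1.059800.
That pins the ZAR growth at 1.0147047.
r = 1.0147047^(1/1) − 1 = 0.014705 → 1.47%.

1.47%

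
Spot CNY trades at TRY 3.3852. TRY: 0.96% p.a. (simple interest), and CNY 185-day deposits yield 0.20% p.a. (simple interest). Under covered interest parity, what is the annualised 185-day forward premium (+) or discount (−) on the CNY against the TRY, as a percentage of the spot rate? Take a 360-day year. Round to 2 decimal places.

+0.76%

T = 185/360 years.
F = S · g_TRY/g_CNY = 3.3852 × 1.0049333/1.0010278 = 3.3984073.
Annualised premium = (F − S)/S × (1/T) = (3.3984073 − 3.3852)/3.3852 ÷ (185/360) = 0.76%.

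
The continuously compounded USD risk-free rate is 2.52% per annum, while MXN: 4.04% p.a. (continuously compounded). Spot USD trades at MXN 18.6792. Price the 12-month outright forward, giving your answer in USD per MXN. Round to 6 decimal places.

0.052728

T = 1 year.
Growth of 1 MXN over T: e^(0.0404×1) = 1.0412272.
Growth of 1 USD over T: e^(0.0252×1) = 1.0255202.
So F = 18.6792 × 1.0412272 / 1.0255202 = 18.96529 (MXN/USD).
Quoted the other way: 1/18.96529 = 0.052728 USD per MXN.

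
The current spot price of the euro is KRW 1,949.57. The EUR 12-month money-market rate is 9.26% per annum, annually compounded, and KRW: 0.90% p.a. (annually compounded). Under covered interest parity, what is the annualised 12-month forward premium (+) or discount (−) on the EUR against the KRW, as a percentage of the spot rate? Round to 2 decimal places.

-7.65%

T = 1 year.
CIP forward (KRW per EUR) = 1949.57 × 1.009000/1.092600 = 1800.39917.
(F − S)/S ÷ T = (1800.39917 − 1949.57)/1949.57/1 = -0.076515 → -7.65%.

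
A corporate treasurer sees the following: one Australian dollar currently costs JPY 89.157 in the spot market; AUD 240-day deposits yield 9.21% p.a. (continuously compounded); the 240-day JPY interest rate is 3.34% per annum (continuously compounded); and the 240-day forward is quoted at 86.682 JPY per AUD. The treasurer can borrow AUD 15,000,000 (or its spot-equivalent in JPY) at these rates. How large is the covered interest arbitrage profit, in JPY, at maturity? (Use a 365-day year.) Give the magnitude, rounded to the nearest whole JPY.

T = 240/365 years.
Route A — deposit AUD, sell forward: 15,000,000 × 1.062430177231 × 86.682 = JPY 1,381,403,589.34.
Route B — convert at spot, deposit JPY: 15,000,000 × 89.157 × 1.022204575872 = JPY 1,367,050,400.57.
The quoted forward overvalues AUD, so borrow JPY, buy AUD at spot, deposit the AUD at 9.21%, and sell the proceeds forward at 86.682.
The gap between the two covered legs is JPY 14,353,189.

JPY 14,353,189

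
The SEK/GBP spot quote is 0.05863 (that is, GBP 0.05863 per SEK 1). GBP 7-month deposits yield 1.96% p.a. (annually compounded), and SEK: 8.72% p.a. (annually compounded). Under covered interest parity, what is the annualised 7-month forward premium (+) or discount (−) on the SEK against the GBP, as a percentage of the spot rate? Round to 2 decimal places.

T = 7/12 years.
CIP forward (GBP per SEK) = 0.05863 × 1.0113871/1.0499787 = 0.05647507.
(F − S)/S ÷ T = (0.05647507 − 0.05863)/0.05863/(7/12) = -0.063008 → -6.30%.

-6.30%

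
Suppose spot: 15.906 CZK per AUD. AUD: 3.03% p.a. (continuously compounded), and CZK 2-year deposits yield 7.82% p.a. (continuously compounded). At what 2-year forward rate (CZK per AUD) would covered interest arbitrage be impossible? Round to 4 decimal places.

T = 2 years.
Growth of 1 CZK over T: e^(0.0782×2) = 1.16929383.
AUD growth factor: e^(0.0303×2) = 1.06247384.
So F = 15.906 × 1.16929383 / 1.06247384 = 17.505172 (CZK/AUD).

17.5052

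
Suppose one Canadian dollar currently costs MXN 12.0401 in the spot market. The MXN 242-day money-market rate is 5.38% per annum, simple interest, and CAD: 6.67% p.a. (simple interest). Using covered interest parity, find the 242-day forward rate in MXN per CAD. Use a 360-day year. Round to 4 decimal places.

11.9402

T = 242/360 years.
MXN accumulates by 1 + 0.0538×242/360 = 1.03616556.
CAD accumulates by 1 + 0.0667×242/360 = 1.04483722.
So F = 12.0401 × 1.03616556 / 1.04483722 = 11.940173 (MXN/CAD).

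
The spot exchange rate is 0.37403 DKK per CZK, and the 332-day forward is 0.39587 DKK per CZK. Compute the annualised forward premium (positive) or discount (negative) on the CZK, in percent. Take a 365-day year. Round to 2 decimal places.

+6.42%

T = 332/365 years.
CZK trades forward at +5.83910% vs spot over the period.
×(1/T) gives 6.42% p.a.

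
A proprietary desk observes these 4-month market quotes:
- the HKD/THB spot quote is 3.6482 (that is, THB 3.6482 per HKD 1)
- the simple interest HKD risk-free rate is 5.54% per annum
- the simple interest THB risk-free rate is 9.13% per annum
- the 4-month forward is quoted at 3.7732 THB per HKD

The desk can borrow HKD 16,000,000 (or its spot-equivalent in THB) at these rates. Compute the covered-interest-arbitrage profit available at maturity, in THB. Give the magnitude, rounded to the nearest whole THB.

T = 4/12 years.
Route A — deposit HKD, sell forward: 16,000,000 × 1.0184666667 × 3.7732 = THB 61,486,054.83.
Route B — convert at spot, deposit THB: 16,000,000 × 3.6482 × 1.0304333333 = THB 60,147,630.18.
The quoted forward overvalues HKD, so borrow THB, buy HKD at spot, deposit the HKD at 5.54%, and sell the proceeds forward at 3.7732.
Profit = 61,486,054.83 − 60,147,630.18 = THB 1,338,425.

THB 1,338,425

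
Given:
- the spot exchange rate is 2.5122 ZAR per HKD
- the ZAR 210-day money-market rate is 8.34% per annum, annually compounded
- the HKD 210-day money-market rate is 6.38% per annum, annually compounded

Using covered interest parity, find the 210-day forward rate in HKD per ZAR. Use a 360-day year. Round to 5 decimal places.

T = 210/360 years.
ZAR accumulates by (1 + 0.0834)^(210/360) = 1.0478364.
Growth of 1 HKD over T: (1 + 0.0638)^(210/360) = 1.0367363.
So F = 2.5122 × 1.0478364 / 1.0367363 = 2.539098 (ZAR/HKD).
Quoted the other way: 1/2.539098 = 0.39384 HKD per ZAR.

0.39384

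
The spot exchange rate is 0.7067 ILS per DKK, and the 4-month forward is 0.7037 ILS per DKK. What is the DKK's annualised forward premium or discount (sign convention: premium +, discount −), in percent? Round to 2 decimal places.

-1.27%

T = 4/12 years.
Period premium: (0.7037 − 0.7067)/0.7067 = -0.0042451.
×(1/T) gives -1.27% p.a.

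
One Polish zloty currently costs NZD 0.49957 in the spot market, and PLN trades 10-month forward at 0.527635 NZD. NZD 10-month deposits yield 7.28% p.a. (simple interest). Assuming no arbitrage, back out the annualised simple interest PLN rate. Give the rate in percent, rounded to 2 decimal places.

T = 10/12 years.
By CIP, F/S equals the NZD-to-PLN growth ratio: 0.527635/0.49957 = 1.0561783.
NZD growth factor: 1 + 0.0728×10/12 = 1.0606667.
Hence g_PLN = 1.0042497.
(1.0042497 − 1)/T = 0.005100, i.e. 0.51%.

0.51%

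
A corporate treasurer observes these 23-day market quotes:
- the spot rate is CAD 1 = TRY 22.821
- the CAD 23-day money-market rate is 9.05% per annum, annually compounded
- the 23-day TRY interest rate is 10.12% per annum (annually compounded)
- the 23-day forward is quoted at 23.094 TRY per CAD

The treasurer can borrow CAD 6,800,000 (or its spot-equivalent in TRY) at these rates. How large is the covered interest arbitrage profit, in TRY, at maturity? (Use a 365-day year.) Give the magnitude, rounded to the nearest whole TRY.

T = 23/365 years.
Keep in CAD, deliver into the forward: 6,800,000·1.00547420311·23.094 = TRY 157,898,864.48.
Swap to TRY now, deposit: 6,800,000·22.821·1.0060930392 = TRY 156,128,334.88.
The quoted forward overvalues CAD, so borrow TRY, buy CAD at spot, deposit the CAD at 9.05%, and sell the proceeds forward at 23.094.
Profit = 157,898,864.48 − 156,128,334.88 = TRY 1,770,530.

TRY 1,770,530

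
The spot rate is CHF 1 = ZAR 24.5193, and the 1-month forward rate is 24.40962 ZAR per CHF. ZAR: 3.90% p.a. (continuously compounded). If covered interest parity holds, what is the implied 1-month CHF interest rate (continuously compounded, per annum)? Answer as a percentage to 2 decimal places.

9.28%

T = 1/12 years.
By CIP, F/S equals the ZAR-to-CHF growth ratio: 24.40962/24.5193 = 0.9955268.
ZAR growth factor: e^(0.0390×1/12) = 1.0032553.
Hence g_CHF = 1.0077632.
r = ln(1.0077632)/(1/12) = 0.092799 → 9.28%.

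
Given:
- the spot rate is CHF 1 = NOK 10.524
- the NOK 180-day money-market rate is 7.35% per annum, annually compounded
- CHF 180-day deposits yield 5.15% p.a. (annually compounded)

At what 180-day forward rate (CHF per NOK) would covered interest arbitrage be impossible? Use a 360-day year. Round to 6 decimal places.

T = 180/360 years.
Growth of 1 NOK over T: (1 + 0.0735)^(180/360) = 1.0360985.
CHF accumulates by (1 + 0.0515)^(180/360) = 1.0254267.
So F = 10.524 × 1.0360985 / 1.0254267 = 10.63353 (NOK/CHF).
Quoted the other way: 1/10.63353 = 0.094042 CHF per NOK.

0.094042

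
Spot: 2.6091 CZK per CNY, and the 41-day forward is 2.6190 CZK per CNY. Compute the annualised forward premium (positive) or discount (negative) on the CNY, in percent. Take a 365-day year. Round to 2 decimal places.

T = 41/365 years.
(F − S)/S = (2.6190 − 2.6091)/2.6091 = 0.0037944.
Per annum: 0.0037944 / (41/365) = 0.033779 = 3.38%.

+3.38%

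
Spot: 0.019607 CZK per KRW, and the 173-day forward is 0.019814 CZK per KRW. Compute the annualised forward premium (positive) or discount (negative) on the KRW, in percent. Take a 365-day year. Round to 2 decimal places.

T = 173/365 years.
Period premium: (0.019814 − 0.019607)/0.019607 = 0.0105575.
×(1/T) gives 2.23% p.a.

+2.23%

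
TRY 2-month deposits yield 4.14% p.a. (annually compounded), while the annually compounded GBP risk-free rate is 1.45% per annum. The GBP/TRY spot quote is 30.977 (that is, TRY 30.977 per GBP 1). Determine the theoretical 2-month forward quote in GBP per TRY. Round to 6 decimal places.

T = 2/12 years.
TRY accumulates by (1 + 0.0414)^(2/12) = 1.0067839.
GBP growth factor: (1 + 0.0145)^(2/12) = 1.0024022.
So F = 30.977 × 1.0067839 / 1.0024022 = 31.11241 (TRY/GBP).
Invert for GBP per TRY: 1 / 31.11241 = 0.032142.

0.032142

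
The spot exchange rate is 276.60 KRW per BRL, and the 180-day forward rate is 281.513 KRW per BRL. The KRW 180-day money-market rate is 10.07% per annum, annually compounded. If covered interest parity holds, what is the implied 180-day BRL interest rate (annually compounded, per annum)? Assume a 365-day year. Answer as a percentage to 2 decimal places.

6.21%

T = 180/365 years.
By CIP, F/S equals the KRW-to-BRL growth ratio: 281.513/276.6 = 1.0177621.
KRW growth factor: (1 + 0.1007)^(180/365) = 1.0484533.
So the BRL growth factor = 1.0301556.
r = 1.0301556^(365/180) − 1 = 0.062097 → 6.21%.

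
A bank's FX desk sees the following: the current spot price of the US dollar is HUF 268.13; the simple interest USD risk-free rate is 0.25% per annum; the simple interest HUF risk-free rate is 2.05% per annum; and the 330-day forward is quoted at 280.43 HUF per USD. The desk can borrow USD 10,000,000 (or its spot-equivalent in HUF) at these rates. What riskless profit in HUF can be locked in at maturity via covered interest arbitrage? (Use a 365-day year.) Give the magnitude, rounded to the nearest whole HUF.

T = 330/365 years.
Invest the USD and cover forward: 10,000,000 × 1.002260273973 × 280.43 = HUF 2,810,638,486.30.
Convert at spot and invest in HUF: 10,000,000 × 268.13 × 1.018534246575 = HUF 2,730,995,875.34.
The quoted forward overvalues USD, so borrow HUF, buy USD at spot, deposit the USD at 0.25%, and sell the proceeds forward at 280.43.
Profit = 2,810,638,486.30 − 2,730,995,875.34 = HUF 79,642,611.

HUF 79,642,611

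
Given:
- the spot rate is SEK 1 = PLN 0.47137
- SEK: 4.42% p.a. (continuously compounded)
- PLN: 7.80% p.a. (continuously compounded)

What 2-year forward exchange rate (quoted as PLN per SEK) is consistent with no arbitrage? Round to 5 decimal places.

T = 2 years.
PLN accumulates by e^(0.0780×2) = 1.1688262.
SEK accumulates by e^(0.0442×2) = 1.092425.
Forward (PLN per SEK) = 0.47137 × 1.1688262 / 1.092425 = 0.5043363.

0.50434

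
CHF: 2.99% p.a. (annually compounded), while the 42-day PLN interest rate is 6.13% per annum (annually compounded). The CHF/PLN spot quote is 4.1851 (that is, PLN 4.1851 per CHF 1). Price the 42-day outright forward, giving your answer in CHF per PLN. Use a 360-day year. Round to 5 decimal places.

0.23811

T = 42/360 years.
PLN growth factor: (1 + 0.0613)^(42/360) = 1.0069652.
CHF accumulates by (1 + 0.0299)^(42/360) = 1.0034431.
Forward (PLN per CHF) = 4.1851 × 1.0069652 / 1.0034431 = 4.199790.
Quoted the other way: 1/4.199790 = 0.23811 CHF per PLN.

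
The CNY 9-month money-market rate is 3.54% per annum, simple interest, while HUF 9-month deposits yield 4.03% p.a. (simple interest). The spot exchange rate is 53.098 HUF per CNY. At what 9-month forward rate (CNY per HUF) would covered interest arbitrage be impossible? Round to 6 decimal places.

T = 9/12 years.
HUF accumulates by 1 + 0.0403×9/12 = 1.030225.
CNY growth factor: 1 + 0.0354×9/12 = 1.026550.
CIP: F = S · (grow HUF)/(grow CNY) = 53.098 × 1.030225/1.026550 = 53.28809 HUF per CNY.
Invert for CNY per HUF: 1 / 53.28809 = 0.018766.

0.018766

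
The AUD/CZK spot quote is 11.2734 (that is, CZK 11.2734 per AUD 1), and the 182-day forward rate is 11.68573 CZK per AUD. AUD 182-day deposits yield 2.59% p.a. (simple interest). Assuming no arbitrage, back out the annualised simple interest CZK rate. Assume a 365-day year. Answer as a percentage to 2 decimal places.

T = 182/365 years.
By CIP, F/S equals the CZK-to-AUD growth ratio: 11.68573/11.2734 = 1.0365755.
The AUD side grows by 1 + 0.0259×182/365 = 1.0129145.
So the CZK growth factor = 1.0499624.
r = (1.0499624 − 1)/(182/365) = 0.100199 → 10.02%.

10.02%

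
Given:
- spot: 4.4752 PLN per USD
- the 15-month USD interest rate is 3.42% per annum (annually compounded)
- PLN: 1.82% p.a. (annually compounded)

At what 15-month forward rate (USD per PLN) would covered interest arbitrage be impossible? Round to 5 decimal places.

0.22785

T = 15/12 years.
Growth of 1 PLN over T: (1 + 0.0182)^(15/12) = 1.0228015.
Growth of 1 USD over T: (1 + 0.0342)^(15/12) = 1.0429312.
Forward (PLN per USD) = 4.4752 × 1.0228015 / 1.0429312 = 4.388824.
Quoted the other way: 1/4.388824 = 0.22785 USD per PLN.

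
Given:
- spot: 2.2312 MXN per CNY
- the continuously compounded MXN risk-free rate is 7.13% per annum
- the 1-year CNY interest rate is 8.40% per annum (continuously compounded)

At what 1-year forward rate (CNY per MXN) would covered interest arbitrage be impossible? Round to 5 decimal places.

0.45392

T = 1 year.
MXN accumulates by e^(0.0713×1) = 1.0739033.
Growth of 1 CNY over T: e^(0.0840×1) = 1.0876289.
So F = 2.2312 × 1.0739033 / 1.0876289 = 2.203043 (MXN/CNY).
Invert for CNY per MXN: 1 / 2.203043 = 0.45392.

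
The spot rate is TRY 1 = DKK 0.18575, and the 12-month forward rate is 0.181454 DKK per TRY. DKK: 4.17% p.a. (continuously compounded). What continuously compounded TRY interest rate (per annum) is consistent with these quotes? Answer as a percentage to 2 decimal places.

T = 1 year.
F/S = 0.181454/0.18575 = 0.9768721 = (growth of DKK) / (growth of TRY).
The DKK side grows by e^(0.0417×1) = 1.0425817.
That pins the TRY growth at 1.0672653.
r = ln(1.0672653)/1 = 0.065100 → 6.51%.

6.51%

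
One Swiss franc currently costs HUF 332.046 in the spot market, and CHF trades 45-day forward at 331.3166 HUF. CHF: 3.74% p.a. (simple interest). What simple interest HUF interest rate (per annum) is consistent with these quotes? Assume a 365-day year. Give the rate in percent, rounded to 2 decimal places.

1.95%

T = 45/365 years.
By CIP, F/S equals the HUF-to-CHF growth ratio: 331.3166/332.046 = 0.9978033.
The CHF side grows by 1 + 0.0374×45/365 = 1.004611.
That pins the HUF growth at 1.0024042.
(1.0024042 − 1)/T = 0.019501, i.e. 1.95%.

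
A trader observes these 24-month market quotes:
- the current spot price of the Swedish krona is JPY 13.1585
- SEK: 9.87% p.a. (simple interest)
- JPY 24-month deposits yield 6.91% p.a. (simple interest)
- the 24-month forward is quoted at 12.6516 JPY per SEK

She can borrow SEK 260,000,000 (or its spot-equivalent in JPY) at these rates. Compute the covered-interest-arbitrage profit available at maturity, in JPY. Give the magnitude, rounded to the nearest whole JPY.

T = 2 years.
Keep in SEK, deliver into the forward: 260,000,000·1.197400·12.6516 = JPY 3,938,746,718.40.
Swap to JPY now, deposit: 260,000,000·13.1585·1.138200 = JPY 3,894,021,222.00.
The quoted forward overvalues SEK, so borrow JPY, buy SEK at spot, deposit the SEK at 9.87%, and sell the proceeds forward at 12.6516.
Arbitrage profit = |3,938,746,718.40 − 3,894,021,222.00| = JPY 44,725,496.

JPY 44,725,496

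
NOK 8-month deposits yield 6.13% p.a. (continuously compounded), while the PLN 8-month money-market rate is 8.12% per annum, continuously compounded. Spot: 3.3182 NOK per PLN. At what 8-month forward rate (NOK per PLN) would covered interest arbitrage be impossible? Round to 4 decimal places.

3.2745

T = 8/12 years.
Growth of 1 NOK over T: e^(0.0613×8/12) = 1.0417132.
PLN accumulates by e^(0.0812×8/12) = 1.0556253.
Forward (NOK per PLN) = 3.3182 × 1.0417132 / 1.0556253 = 3.274469.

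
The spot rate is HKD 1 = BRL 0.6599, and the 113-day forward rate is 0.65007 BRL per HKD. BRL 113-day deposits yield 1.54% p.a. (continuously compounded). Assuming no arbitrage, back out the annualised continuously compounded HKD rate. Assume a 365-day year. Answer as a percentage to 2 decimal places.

6.39%

T = 113/365 years.
By CIP, F/S equals the BRL-to-HKD growth ratio: 0.65007/0.6599 = 0.9851038.
BRL growth factor: e^(0.0154×113/365) = 1.0047791.
Hence g_HKD = 1.0199728.
r = ln(1.0199728)/(113/365) = 0.063878 → 6.39%.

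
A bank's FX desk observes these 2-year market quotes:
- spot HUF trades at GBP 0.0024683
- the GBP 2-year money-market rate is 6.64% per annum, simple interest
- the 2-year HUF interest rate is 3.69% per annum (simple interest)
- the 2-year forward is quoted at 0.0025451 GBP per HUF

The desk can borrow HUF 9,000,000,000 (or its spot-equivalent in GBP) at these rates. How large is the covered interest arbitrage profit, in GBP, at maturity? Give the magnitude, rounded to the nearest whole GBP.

T = 2 years.
Invest the HUF and cover forward: 9,000,000,000 × 1.073800 × 0.0025451 = GBP 24,596,355.42.
Convert at spot and invest in GBP: 9,000,000,000 × 0.0024683 × 1.132800 = GBP 25,164,812.16.
The quoted forward undervalues HUF, so borrow HUF, convert to GBP at spot, deposit the GBP at 6.64%, and buy HUF forward at 0.0025451 to cover the loan.
Profit = 25,164,812.16 − 24,596,355.42 = GBP 568,457.

GBP 568,457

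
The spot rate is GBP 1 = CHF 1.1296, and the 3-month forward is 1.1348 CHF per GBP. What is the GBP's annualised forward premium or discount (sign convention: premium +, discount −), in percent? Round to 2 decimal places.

T = 3/12 years.
GBP trades forward at +0.46034% vs spot over the period.
Annualise by dividing by T: 0.0046034 / (3/12) = 0.018414 → 1.84%.

+1.84%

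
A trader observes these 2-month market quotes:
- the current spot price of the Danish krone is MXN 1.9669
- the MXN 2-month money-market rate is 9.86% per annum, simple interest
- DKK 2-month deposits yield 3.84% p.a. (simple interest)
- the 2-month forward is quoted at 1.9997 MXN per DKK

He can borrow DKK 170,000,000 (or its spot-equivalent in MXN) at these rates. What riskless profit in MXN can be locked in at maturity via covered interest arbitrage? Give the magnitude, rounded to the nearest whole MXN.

T = 2/12 years.
Keep in DKK, deliver into the forward: 170,000,000·1.006400·1.9997 = MXN 342,124,673.60.
Swap to MXN now, deposit: 170,000,000·1.9669·1.01643333333 = MXN 339,867,862.97.
The quoted forward overvalues DKK, so borrow MXN, buy DKK at spot, deposit the DKK at 3.84%, and sell the proceeds forward at 1.9997.
The gap between the two covered legs is MXN 2,256,811.

MXN 2,256,811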